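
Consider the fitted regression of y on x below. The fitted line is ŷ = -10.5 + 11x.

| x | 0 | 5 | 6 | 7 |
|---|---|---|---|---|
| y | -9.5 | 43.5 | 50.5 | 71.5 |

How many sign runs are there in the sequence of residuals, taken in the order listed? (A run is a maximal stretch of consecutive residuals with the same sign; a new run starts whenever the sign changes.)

3 runs

x=0: ŷ = -10.5 + 11·0 = -10.5; r = -9.5 − (-10.5) = 1
x=5: ŷ = -10.5 + 11·5 = 44.5; r = 43.5 − 44.5 = -1
x=6: ŷ = -10.5 + 11·6 = 55.5; r = 50.5 − 55.5 = -5
x=7: ŷ = -10.5 + 11·7 = 66.5; r = 71.5 − 66.5 = 5
Signs: + − − +
Runs: +×1, −×2, +×1 → 3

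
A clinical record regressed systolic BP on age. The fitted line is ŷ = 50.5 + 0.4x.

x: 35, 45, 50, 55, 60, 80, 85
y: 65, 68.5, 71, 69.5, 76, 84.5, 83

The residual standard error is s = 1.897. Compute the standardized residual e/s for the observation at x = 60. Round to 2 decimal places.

ŷ = 50.5 + 0.4·60 = 74.5
e = 76 − 74.5 = 1.5
e/s = 1.5 / 1.897 = 0.79

0.79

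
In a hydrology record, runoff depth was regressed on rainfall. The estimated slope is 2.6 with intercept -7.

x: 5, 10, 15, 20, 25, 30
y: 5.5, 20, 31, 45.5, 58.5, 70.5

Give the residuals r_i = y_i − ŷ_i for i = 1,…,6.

x=5: ŷ = -7 + 2.6·5 = 6; r = 5.5 − 6 = -0.5
x=10: ŷ = -7 + 2.6·10 = 19; r = 20 − 19 = 1
x=15: ŷ = -7 + 2.6·15 = 32; r = 31 − 32 = -1
x=20: ŷ = -7 + 2.6·20 = 45; r = 45.5 − 45 = 0.5
x=25: ŷ = -7 + 2.6·25 = 58; r = 58.5 − 58 = 0.5
x=30: ŷ = -7 + 2.6·30 = 71; r = 70.5 − 71 = -0.5

-0.5, 1, -1, 0.5, 0.5, -0.5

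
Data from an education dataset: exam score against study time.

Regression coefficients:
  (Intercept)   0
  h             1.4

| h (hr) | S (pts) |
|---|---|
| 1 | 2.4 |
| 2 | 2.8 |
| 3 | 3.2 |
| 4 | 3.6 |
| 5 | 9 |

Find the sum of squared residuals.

SSE = 10

h=1: ŷ = 1.4·1 = 1.4; r = 2.4 − 1.4 = 1
h=2: ŷ = 1.4·2 = 2.8; r = 2.8 − 2.8 = 0
h=3: ŷ = 1.4·3 = 4.2; r = 3.2 − 4.2 = -1
h=4: ŷ = 1.4·4 = 5.6; r = 3.6 − 5.6 = -2
h=5: ŷ = 1.4·5 = 7; r = 9 − 7 = 2
SSE = 1 + 0 + 1 + 4 + 4 = 10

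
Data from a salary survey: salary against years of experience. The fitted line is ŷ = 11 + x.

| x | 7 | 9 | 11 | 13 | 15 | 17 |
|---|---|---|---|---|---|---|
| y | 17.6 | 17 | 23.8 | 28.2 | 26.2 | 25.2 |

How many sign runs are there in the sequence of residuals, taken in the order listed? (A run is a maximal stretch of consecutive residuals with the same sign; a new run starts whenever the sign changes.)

3 runs

x=7: ŷ = 11 + 7 = 18; e = 17.6 − 18 = -0.4
x=9: ŷ = 11 + 9 = 20; e = 17 − 20 = -3
x=11: ŷ = 11 + 11 = 22; e = 23.8 − 22 = 1.8
x=13: ŷ = 11 + 13 = 24; e = 28.2 − 24 = 4.2
x=15: ŷ = 11 + 15 = 26; e = 26.2 − 26 = 0.2
x=17: ŷ = 11 + 17 = 28; e = 25.2 − 28 = -2.8
Signs: − − + + + −
Runs: −×2, +×3, −×1 → 3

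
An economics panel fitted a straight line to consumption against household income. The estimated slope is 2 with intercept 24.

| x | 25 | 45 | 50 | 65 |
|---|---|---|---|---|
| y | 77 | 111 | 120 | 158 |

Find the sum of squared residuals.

x=25: ŷ = 24 + 2·25 = 74; r = 77 − 74 = 3
x=45: ŷ = 24 + 2·45 = 114; r = 111 − 114 = -3
x=50: ŷ = 24 + 2·50 = 124; r = 120 − 124 = -4
x=65: ŷ = 24 + 2·65 = 154; r = 158 − 154 = 4
SSE = 9 + 9 + 16 + 16 = 50

SSE = 50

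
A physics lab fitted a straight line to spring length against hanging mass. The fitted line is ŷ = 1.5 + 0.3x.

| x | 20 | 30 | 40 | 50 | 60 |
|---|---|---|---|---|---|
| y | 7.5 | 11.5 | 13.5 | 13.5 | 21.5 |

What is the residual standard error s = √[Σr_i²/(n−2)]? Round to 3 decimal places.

x=20: ŷ = 1.5 + 0.3·20 = 7.5; r = 7.5 − 7.5 = 0
x=30: ŷ = 1.5 + 0.3·30 = 10.5; r = 11.5 − 10.5 = 1
x=40: ŷ = 1.5 + 0.3·40 = 13.5; r = 13.5 − 13.5 = 0
x=50: ŷ = 1.5 + 0.3·50 = 16.5; r = 13.5 − 16.5 = -3
x=60: ŷ = 1.5 + 0.3·60 = 19.5; r = 21.5 − 19.5 = 2
SSE = 0 + 1 + 0 + 9 + 4 = 14
s = √(14/3) = √4.66667 ≈ 2.160

s = 2.160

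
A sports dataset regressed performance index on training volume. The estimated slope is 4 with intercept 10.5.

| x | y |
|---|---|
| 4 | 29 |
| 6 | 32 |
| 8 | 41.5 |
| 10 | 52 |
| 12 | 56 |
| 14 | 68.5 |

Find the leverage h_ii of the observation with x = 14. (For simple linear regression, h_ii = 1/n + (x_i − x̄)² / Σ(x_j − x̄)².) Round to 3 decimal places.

h = 0.524

x̄ = (4 + 6 + 8 + 10 + 12 + 14)/6 = 9
Σ(x − x̄)² = 25 + 9 + 1 + 1 + 9 + 25 = 70
h = 1/6 + (5)²/70 = 0.166667 + 0.357143 = 0.524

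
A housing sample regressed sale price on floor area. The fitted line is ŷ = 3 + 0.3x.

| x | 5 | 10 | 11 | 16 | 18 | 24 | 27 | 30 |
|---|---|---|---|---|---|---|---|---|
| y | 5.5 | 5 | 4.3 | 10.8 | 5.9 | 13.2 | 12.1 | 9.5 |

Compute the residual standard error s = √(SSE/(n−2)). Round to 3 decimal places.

x=5: ŷ = 3 + 0.3·5 = 4.5; e = 5.5 − 4.5 = 1
x=10: ŷ = 3 + 0.3·10 = 6; e = 5 − 6 = -1
x=11: ŷ = 3 + 0.3·11 = 6.3; e = 4.3 − 6.3 = -2
x=16: ŷ = 3 + 0.3·16 = 7.8; e = 10.8 − 7.8 = 3
x=18: ŷ = 3 + 0.3·18 = 8.4; e = 5.9 − 8.4 = -2.5
x=24: ŷ = 3 + 0.3·24 = 10.2; e = 13.2 − 10.2 = 3
x=27: ŷ = 3 + 0.3·27 = 11.1; e = 12.1 − 11.1 = 1
x=30: ŷ = 3 + 0.3·30 = 12; e = 9.5 − 12 = -2.5
SSE = 1 + 1 + 4 + 9 + 6.25 + 9 + 1 + 6.25 = 37.5
s = √(37.5/6) = √6.25 ≈ 2.500

s = 2.500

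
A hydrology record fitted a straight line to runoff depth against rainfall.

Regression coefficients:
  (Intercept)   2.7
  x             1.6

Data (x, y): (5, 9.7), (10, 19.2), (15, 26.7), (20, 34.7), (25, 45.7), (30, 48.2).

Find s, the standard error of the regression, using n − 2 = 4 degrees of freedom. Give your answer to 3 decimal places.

s = 2.031

x=5: ŷ = 2.7 + 1.6·5 = 10.7; e = 9.7 − 10.7 = -1
x=10: ŷ = 2.7 + 1.6·10 = 18.7; e = 19.2 − 18.7 = 0.5
x=15: ŷ = 2.7 + 1.6·15 = 26.7; e = 26.7 − 26.7 = 0
x=20: ŷ = 2.7 + 1.6·20 = 34.7; e = 34.7 − 34.7 = 0
x=25: ŷ = 2.7 + 1.6·25 = 42.7; e = 45.7 − 42.7 = 3
x=30: ŷ = 2.7 + 1.6·30 = 50.7; e = 48.2 − 50.7 = -2.5
SSE = 1 + 0.25 + 0 + 0 + 9 + 6.25 = 16.5
s = √(16.5/4) = √4.125 ≈ 2.031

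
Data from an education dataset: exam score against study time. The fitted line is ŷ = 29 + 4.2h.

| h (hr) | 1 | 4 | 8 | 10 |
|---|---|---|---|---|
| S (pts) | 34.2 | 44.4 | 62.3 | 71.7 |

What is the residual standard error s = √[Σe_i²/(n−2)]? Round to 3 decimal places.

s = 1.330

h=1: ŷ = 29 + 4.2·1 = 33.2; e = 34.2 − 33.2 = 1
h=4: ŷ = 29 + 4.2·4 = 45.8; e = 44.4 − 45.8 = -1.4
h=8: ŷ = 29 + 4.2·8 = 62.6; e = 62.3 − 62.6 = -0.3
h=10: ŷ = 29 + 4.2·10 = 71; e = 71.7 − 71 = 0.7
SSE = 1 + 1.96 + 0.09 + 0.49 = 3.54
s = √(3.54/2) = √1.77 ≈ 1.330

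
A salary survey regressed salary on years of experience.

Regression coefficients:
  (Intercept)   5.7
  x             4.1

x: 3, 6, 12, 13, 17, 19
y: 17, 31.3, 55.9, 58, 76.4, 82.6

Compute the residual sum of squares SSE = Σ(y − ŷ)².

x=3: ŷ = 5.7 + 4.1·3 = 18; r = 17 − 18 = -1
x=6: ŷ = 5.7 + 4.1·6 = 30.3; r = 31.3 − 30.3 = 1
x=12: ŷ = 5.7 + 4.1·12 = 54.9; r = 55.9 − 54.9 = 1
x=13: ŷ = 5.7 + 4.1·13 = 59; r = 58 − 59 = -1
x=17: ŷ = 5.7 + 4.1·17 = 75.4; r = 76.4 − 75.4 = 1
x=19: ŷ = 5.7 + 4.1·19 = 83.6; r = 82.6 − 83.6 = -1
SSE = 1 + 1 + 1 + 1 + 1 + 1 = 6

SSE = 6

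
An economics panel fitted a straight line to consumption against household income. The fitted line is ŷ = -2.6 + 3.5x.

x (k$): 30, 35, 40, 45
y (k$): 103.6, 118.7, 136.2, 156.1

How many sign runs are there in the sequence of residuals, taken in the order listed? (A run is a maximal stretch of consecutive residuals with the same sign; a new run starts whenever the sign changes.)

x=30: ŷ = -2.6 + 3.5·30 = 102.4; e = 103.6 − 102.4 = 1.2
x=35: ŷ = -2.6 + 3.5·35 = 119.9; e = 118.7 − 119.9 = -1.2
x=40: ŷ = -2.6 + 3.5·40 = 137.4; e = 136.2 − 137.4 = -1.2
x=45: ŷ = -2.6 + 3.5·45 = 154.9; e = 156.1 − 154.9 = 1.2
Signs: + − − +
Runs: +×1, −×2, +×1 → 3

3 runs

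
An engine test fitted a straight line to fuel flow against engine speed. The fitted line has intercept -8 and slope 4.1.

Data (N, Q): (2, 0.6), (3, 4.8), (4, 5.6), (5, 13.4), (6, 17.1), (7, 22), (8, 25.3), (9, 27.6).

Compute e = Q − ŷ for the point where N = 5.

ŷ = -8 + 4.1·5 = 12.5
e = 13.4 − 12.5 = 0.9

e = 0.9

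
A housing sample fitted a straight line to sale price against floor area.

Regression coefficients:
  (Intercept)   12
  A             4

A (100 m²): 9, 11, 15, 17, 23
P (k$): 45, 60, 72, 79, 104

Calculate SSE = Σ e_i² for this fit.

SSE = 26

A=9: P̂ = 12 + 4·9 = 48; e = 45 − 48 = -3
A=11: P̂ = 12 + 4·11 = 56; e = 60 − 56 = 4
A=15: P̂ = 12 + 4·15 = 72; e = 72 − 72 = 0
A=17: P̂ = 12 + 4·17 = 80; e = 79 − 80 = -1
A=23: P̂ = 12 + 4·23 = 104; e = 104 − 104 = 0
SSE = 9 + 16 + 0 + 1 + 0 = 26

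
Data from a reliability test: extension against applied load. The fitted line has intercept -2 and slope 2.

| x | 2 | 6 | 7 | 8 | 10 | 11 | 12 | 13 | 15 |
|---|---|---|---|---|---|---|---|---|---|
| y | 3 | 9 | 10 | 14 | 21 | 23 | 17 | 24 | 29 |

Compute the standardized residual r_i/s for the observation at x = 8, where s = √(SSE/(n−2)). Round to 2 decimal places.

x=2: ŷ = -2 + 2·2 = 2; r = 3 − 2 = 1
x=6: ŷ = -2 + 2·6 = 10; r = 9 − 10 = -1
x=7: ŷ = -2 + 2·7 = 12; r = 10 − 12 = -2
x=8: ŷ = -2 + 2·8 = 14; r = 14 − 14 = 0
x=10: ŷ = -2 + 2·10 = 18; r = 21 − 18 = 3
x=11: ŷ = -2 + 2·11 = 20; r = 23 − 20 = 3
x=12: ŷ = -2 + 2·12 = 22; r = 17 − 22 = -5
x=13: ŷ = -2 + 2·13 = 24; r = 24 − 24 = 0
x=15: ŷ = -2 + 2·15 = 28; r = 29 − 28 = 1
SSE = 1 + 1 + 4 + 0 + 9 + 9 + 25 + 0 + 1 = 50
s = √(50/7) = 2.67261
r/s = 0 / 2.67261 = 0.00

0.00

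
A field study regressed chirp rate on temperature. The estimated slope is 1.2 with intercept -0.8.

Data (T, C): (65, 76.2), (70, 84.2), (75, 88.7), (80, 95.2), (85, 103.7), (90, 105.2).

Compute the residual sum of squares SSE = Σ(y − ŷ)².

SSE = 12.5

T=65: ŷ = -0.8 + 1.2·65 = 77.2; r = 76.2 − 77.2 = -1
T=70: ŷ = -0.8 + 1.2·70 = 83.2; r = 84.2 − 83.2 = 1
T=75: ŷ = -0.8 + 1.2·75 = 89.2; r = 88.7 − 89.2 = -0.5
T=80: ŷ = -0.8 + 1.2·80 = 95.2; r = 95.2 − 95.2 = 0
T=85: ŷ = -0.8 + 1.2·85 = 101.2; r = 103.7 − 101.2 = 2.5
T=90: ŷ = -0.8 + 1.2·90 = 107.2; r = 105.2 − 107.2 = -2
SSE = 1 + 1 + 0.25 + 0 + 6.25 + 4 = 12.5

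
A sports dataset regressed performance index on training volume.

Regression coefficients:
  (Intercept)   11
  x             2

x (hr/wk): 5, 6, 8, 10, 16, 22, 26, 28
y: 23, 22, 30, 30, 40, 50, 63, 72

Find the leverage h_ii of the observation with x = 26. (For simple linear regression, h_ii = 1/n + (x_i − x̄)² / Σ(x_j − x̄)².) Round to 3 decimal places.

h = 0.324

x̄ = (5 + 6 + 8 + 10 + 16 + 22 + 26 + 28)/8 = 15.125
Σ(x − x̄)² = 102.516 + 83.2656 + 50.7656 + 26.2656 + 0.765625 + 47.2656 + 118.266 + 165.766 = 594.875
h = 1/8 + (10.875)²/594.875 = 0.125 + 0.198808 = 0.324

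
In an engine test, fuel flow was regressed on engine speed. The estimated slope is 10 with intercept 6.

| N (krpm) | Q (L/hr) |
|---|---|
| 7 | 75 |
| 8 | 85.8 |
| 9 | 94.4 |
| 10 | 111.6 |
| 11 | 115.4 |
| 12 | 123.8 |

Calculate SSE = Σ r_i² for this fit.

N=7: ŷ = 6 + 10·7 = 76; r = 75 − 76 = -1
N=8: ŷ = 6 + 10·8 = 86; r = 85.8 − 86 = -0.2
N=9: ŷ = 6 + 10·9 = 96; r = 94.4 − 96 = -1.6
N=10: ŷ = 6 + 10·10 = 106; r = 111.6 − 106 = 5.6
N=11: ŷ = 6 + 10·11 = 116; r = 115.4 − 116 = -0.6
N=12: ŷ = 6 + 10·12 = 126; r = 123.8 − 126 = -2.2
SSE = 1 + 0.04 + 2.56 + 31.36 + 0.36 + 4.84 = 40.16

SSE = 40.16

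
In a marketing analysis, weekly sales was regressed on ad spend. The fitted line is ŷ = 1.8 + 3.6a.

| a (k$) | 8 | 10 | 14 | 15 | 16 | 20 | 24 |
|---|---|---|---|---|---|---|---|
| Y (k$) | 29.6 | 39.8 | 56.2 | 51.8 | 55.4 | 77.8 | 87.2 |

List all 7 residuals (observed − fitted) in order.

a=8: ŷ = 1.8 + 3.6·8 = 30.6; e = 29.6 − 30.6 = -1
a=10: ŷ = 1.8 + 3.6·10 = 37.8; e = 39.8 − 37.8 = 2
a=14: ŷ = 1.8 + 3.6·14 = 52.2; e = 56.2 − 52.2 = 4
a=15: ŷ = 1.8 + 3.6·15 = 55.8; e = 51.8 − 55.8 = -4
a=16: ŷ = 1.8 + 3.6·16 = 59.4; e = 55.4 − 59.4 = -4
a=20: ŷ = 1.8 + 3.6·20 = 73.8; e = 77.8 − 73.8 = 4
a=24: ŷ = 1.8 + 3.6·24 = 88.2; e = 87.2 − 88.2 = -1

-1, 2, 4, -4, -4, 4, -1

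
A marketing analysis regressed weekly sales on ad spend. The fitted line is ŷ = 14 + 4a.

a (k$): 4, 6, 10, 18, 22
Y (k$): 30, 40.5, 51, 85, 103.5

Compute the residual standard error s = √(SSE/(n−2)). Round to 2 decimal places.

s = 2.48

a=4: ŷ = 14 + 4·4 = 30; e = 30 − 30 = 0
a=6: ŷ = 14 + 4·6 = 38; e = 40.5 − 38 = 2.5
a=10: ŷ = 14 + 4·10 = 54; e = 51 − 54 = -3
a=18: ŷ = 14 + 4·18 = 86; e = 85 − 86 = -1
a=22: ŷ = 14 + 4·22 = 102; e = 103.5 − 102 = 1.5
SSE = 0 + 6.25 + 9 + 1 + 2.25 = 18.5
s = √(18.5/3) = √6.16667 ≈ 2.48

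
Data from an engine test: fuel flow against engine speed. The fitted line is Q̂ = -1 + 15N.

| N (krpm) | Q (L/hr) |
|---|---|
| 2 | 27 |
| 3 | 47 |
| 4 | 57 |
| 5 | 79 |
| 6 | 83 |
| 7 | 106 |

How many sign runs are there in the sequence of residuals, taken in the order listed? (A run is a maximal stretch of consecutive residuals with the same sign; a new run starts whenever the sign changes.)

6 runs

N=2: Q̂ = -1 + 15·2 = 29; r = 27 − 29 = -2
N=3: Q̂ = -1 + 15·3 = 44; r = 47 − 44 = 3
N=4: Q̂ = -1 + 15·4 = 59; r = 57 − 59 = -2
N=5: Q̂ = -1 + 15·5 = 74; r = 79 − 74 = 5
N=6: Q̂ = -1 + 15·6 = 89; r = 83 − 89 = -6
N=7: Q̂ = -1 + 15·7 = 104; r = 106 − 104 = 2
Signs: − + − + − +
Runs: −×1, +×1, −×1, +×1, −×1, +×1 → 6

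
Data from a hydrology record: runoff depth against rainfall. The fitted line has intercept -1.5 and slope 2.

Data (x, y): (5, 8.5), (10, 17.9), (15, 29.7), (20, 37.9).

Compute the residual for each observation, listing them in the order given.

0, -0.6, 1.2, -0.6

x=5: ŷ = -1.5 + 2·5 = 8.5; r = 8.5 − 8.5 = 0
x=10: ŷ = -1.5 + 2·10 = 18.5; r = 17.9 − 18.5 = -0.6
x=15: ŷ = -1.5 + 2·15 = 28.5; r = 29.7 − 28.5 = 1.2
x=20: ŷ = -1.5 + 2·20 = 38.5; r = 37.9 − 38.5 = -0.6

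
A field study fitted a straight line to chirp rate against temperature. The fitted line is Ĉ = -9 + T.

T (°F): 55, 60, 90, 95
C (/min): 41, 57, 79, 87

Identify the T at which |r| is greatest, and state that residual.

T = 60, r = 6

T=55: Ĉ = -9 + 55 = 46; r = 41 − 46 = -5
T=60: Ĉ = -9 + 60 = 51; r = 57 − 51 = 6
T=90: Ĉ = -9 + 90 = 81; r = 79 − 81 = -2
T=95: Ĉ = -9 + 95 = 86; r = 87 − 86 = 1
Largest |r| is 6 at T = 60, residual 6.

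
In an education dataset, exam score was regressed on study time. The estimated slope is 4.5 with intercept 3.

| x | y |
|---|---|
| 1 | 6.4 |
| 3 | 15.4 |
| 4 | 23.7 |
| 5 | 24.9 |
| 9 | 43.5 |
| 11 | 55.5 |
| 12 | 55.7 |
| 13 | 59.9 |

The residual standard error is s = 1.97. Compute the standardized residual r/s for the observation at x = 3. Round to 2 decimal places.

ŷ = 3 + 4.5·3 = 16.5
r = 15.4 − 16.5 = -1.1
r/s = -1.1 / 1.97 = -0.56

-0.56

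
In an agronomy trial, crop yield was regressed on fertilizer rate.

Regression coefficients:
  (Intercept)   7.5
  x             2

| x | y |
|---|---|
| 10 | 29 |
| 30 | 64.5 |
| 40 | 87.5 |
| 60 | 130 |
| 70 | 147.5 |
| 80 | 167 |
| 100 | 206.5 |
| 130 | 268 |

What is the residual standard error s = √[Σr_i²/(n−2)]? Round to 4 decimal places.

s = 1.7795

x=10: ŷ = 7.5 + 2·10 = 27.5; r = 29 − 27.5 = 1.5
x=30: ŷ = 7.5 + 2·30 = 67.5; r = 64.5 − 67.5 = -3
x=40: ŷ = 7.5 + 2·40 = 87.5; r = 87.5 − 87.5 = 0
x=60: ŷ = 7.5 + 2·60 = 127.5; r = 130 − 127.5 = 2.5
x=70: ŷ = 7.5 + 2·70 = 147.5; r = 147.5 − 147.5 = 0
x=80: ŷ = 7.5 + 2·80 = 167.5; r = 167 − 167.5 = -0.5
x=100: ŷ = 7.5 + 2·100 = 207.5; r = 206.5 − 207.5 = -1
x=130: ŷ = 7.5 + 2·130 = 267.5; r = 268 − 267.5 = 0.5
SSE = 2.25 + 9 + 0 + 6.25 + 0 + 0.25 + 1 + 0.25 = 19
s = √(19/6) = √3.16667 ≈ 1.7795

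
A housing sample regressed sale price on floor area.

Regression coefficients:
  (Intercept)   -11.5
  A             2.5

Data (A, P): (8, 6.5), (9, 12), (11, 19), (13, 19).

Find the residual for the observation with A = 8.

P̂ = -11.5 + 2.5·8 = 8.5
r = 6.5 − 8.5 = -2

r = -2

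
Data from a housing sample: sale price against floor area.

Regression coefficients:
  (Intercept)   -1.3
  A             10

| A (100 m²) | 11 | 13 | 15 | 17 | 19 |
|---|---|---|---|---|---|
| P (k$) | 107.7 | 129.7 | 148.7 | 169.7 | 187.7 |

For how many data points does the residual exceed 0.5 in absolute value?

A=11: ŷ = -1.3 + 10·11 = 108.7; e = 107.7 − 108.7 = -1
A=13: ŷ = -1.3 + 10·13 = 128.7; e = 129.7 − 128.7 = 1
A=15: ŷ = -1.3 + 10·15 = 148.7; e = 148.7 − 148.7 = 0
A=17: ŷ = -1.3 + 10·17 = 168.7; e = 169.7 − 168.7 = 1
A=19: ŷ = -1.3 + 10·19 = 188.7; e = 187.7 − 188.7 = -1
|e| > 0.5: A=11 (|e|=1), A=13 (|e|=1), A=17 (|e|=1), A=19 (|e|=1) → 4

4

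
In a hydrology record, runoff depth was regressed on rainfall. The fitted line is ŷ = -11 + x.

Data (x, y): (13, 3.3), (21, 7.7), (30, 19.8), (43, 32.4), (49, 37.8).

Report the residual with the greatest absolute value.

x=13: ŷ = -11 + 13 = 2; e = 3.3 − 2 = 1.3
x=21: ŷ = -11 + 21 = 10; e = 7.7 − 10 = -2.3
x=30: ŷ = -11 + 30 = 19; e = 19.8 − 19 = 0.8
x=43: ŷ = -11 + 43 = 32; e = 32.4 − 32 = 0.4
x=49: ŷ = -11 + 49 = 38; e = 37.8 − 38 = -0.2
Largest |e| is 2.3 at x = 21, residual -2.3.

e = -2.3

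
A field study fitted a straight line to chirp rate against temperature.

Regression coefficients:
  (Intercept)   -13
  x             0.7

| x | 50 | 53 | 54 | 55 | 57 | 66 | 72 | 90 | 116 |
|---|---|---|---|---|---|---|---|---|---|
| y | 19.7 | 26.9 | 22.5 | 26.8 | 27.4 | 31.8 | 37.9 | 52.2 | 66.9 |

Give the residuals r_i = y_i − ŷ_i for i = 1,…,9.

x=50: ŷ = -13 + 0.7·50 = 22; r = 19.7 − 22 = -2.3
x=53: ŷ = -13 + 0.7·53 = 24.1; r = 26.9 − 24.1 = 2.8
x=54: ŷ = -13 + 0.7·54 = 24.8; r = 22.5 − 24.8 = -2.3
x=55: ŷ = -13 + 0.7·55 = 25.5; r = 26.8 − 25.5 = 1.3
x=57: ŷ = -13 + 0.7·57 = 26.9; r = 27.4 − 26.9 = 0.5
x=66: ŷ = -13 + 0.7·66 = 33.2; r = 31.8 − 33.2 = -1.4
x=72: ŷ = -13 + 0.7·72 = 37.4; r = 37.9 − 37.4 = 0.5
x=90: ŷ = -13 + 0.7·90 = 50; r = 52.2 − 50 = 2.2
x=116: ŷ = -13 + 0.7·116 = 68.2; r = 66.9 − 68.2 = -1.3

-2.3, 2.8, -2.3, 1.3, 0.5, -1.4, 0.5, 2.2, -1.3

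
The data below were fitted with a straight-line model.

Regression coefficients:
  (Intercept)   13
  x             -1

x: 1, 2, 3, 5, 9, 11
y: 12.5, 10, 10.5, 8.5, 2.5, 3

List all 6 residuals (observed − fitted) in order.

x=1: ŷ = 13 − 1 = 12; r = 12.5 − 12 = 0.5
x=2: ŷ = 13 − 2 = 11; r = 10 − 11 = -1
x=3: ŷ = 13 − 3 = 10; r = 10.5 − 10 = 0.5
x=5: ŷ = 13 − 5 = 8; r = 8.5 − 8 = 0.5
x=9: ŷ = 13 − 9 = 4; r = 2.5 − 4 = -1.5
x=11: ŷ = 13 − 11 = 2; r = 3 − 2 = 1

0.5, -1, 0.5, 0.5, -1.5, 1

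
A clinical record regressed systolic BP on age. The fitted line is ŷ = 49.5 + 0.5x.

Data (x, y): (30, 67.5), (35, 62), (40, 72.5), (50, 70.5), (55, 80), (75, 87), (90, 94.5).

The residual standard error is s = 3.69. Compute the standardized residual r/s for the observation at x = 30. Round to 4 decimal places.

ŷ = 49.5 + 0.5·30 = 64.5
r = 67.5 − 64.5 = 3
r/s = 3 / 3.69 = 0.8130

0.8130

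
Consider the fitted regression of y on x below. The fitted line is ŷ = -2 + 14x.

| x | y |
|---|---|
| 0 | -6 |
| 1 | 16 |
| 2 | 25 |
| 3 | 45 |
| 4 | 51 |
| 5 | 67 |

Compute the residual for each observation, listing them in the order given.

x=0: ŷ = -2 + 14·0 = -2; e = -6 − (-2) = -4
x=1: ŷ = -2 + 14·1 = 12; e = 16 − 12 = 4
x=2: ŷ = -2 + 14·2 = 26; e = 25 − 26 = -1
x=3: ŷ = -2 + 14·3 = 40; e = 45 − 40 = 5
x=4: ŷ = -2 + 14·4 = 54; e = 51 − 54 = -3
x=5: ŷ = -2 + 14·5 = 68; e = 67 − 68 = -1

-4, 4, -1, 5, -3, -1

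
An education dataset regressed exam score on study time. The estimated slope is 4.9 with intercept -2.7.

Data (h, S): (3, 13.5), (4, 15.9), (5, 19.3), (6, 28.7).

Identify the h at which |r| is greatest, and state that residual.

h=3: Ŝ = -2.7 + 4.9·3 = 12; r = 13.5 − 12 = 1.5
h=4: Ŝ = -2.7 + 4.9·4 = 16.9; r = 15.9 − 16.9 = -1
h=5: Ŝ = -2.7 + 4.9·5 = 21.8; r = 19.3 − 21.8 = -2.5
h=6: Ŝ = -2.7 + 4.9·6 = 26.7; r = 28.7 − 26.7 = 2
Largest |r| is 2.5 at h = 5, residual -2.5.

h = 5, r = -2.5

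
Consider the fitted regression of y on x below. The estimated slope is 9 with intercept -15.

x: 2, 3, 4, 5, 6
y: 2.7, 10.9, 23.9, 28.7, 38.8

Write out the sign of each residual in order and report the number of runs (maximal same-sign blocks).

3 runs

x=2: ŷ = -15 + 9·2 = 3; e = 2.7 − 3 = -0.3
x=3: ŷ = -15 + 9·3 = 12; e = 10.9 − 12 = -1.1
x=4: ŷ = -15 + 9·4 = 21; e = 23.9 − 21 = 2.9
x=5: ŷ = -15 + 9·5 = 30; e = 28.7 − 30 = -1.3
x=6: ŷ = -15 + 9·6 = 39; e = 38.8 − 39 = -0.2
Signs: − − + − −
Runs: −×2, +×1, −×2 → 3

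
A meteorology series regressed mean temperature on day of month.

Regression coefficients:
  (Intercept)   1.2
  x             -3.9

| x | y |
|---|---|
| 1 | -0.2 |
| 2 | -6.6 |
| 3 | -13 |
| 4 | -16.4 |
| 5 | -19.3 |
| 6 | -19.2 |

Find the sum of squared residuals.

x=1: ŷ = 1.2 − 3.9·1 = -2.7; r = -0.2 − (-2.7) = 2.5
x=2: ŷ = 1.2 − 3.9·2 = -6.6; r = -6.6 − (-6.6) = 0
x=3: ŷ = 1.2 − 3.9·3 = -10.5; r = -13 − (-10.5) = -2.5
x=4: ŷ = 1.2 − 3.9·4 = -14.4; r = -16.4 − (-14.4) = -2
x=5: ŷ = 1.2 − 3.9·5 = -18.3; r = -19.3 − (-18.3) = -1
x=6: ŷ = 1.2 − 3.9·6 = -22.2; r = -19.2 − (-22.2) = 3
SSE = 6.25 + 0 + 6.25 + 4 + 1 + 9 = 26.5

SSE = 26.5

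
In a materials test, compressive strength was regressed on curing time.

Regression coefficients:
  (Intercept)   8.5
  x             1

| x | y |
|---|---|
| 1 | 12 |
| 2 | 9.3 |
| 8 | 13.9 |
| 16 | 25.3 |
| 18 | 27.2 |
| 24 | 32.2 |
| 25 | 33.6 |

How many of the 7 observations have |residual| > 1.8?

x=1: ŷ = 8.5 + 1 = 9.5; r = 12 − 9.5 = 2.5
x=2: ŷ = 8.5 + 2 = 10.5; r = 9.3 − 10.5 = -1.2
x=8: ŷ = 8.5 + 8 = 16.5; r = 13.9 − 16.5 = -2.6
x=16: ŷ = 8.5 + 16 = 24.5; r = 25.3 − 24.5 = 0.8
x=18: ŷ = 8.5 + 18 = 26.5; r = 27.2 − 26.5 = 0.7
x=24: ŷ = 8.5 + 24 = 32.5; r = 32.2 − 32.5 = -0.3
x=25: ŷ = 8.5 + 25 = 33.5; r = 33.6 − 33.5 = 0.1
|r| > 1.8: x=1 (|r|=2.5), x=8 (|r|=2.6) → 2

2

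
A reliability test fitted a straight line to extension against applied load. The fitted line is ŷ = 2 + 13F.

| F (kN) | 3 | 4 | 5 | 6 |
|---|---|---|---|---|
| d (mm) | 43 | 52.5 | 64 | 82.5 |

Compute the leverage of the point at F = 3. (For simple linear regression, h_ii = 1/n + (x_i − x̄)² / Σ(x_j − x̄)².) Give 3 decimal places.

F̄ = (3 + 4 + 5 + 6)/4 = 4.5
Σ(F − F̄)² = 2.25 + 0.25 + 0.25 + 2.25 = 5
h = 1/4 + (-1.5)²/5 = 0.25 + 0.45 = 0.700

h = 0.700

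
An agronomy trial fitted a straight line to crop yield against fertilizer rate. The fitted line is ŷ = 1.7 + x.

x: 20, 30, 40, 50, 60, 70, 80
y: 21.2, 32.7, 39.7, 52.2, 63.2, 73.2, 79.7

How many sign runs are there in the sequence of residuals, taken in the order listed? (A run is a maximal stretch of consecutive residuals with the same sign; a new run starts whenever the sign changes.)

x=20: ŷ = 1.7 + 20 = 21.7; r = 21.2 − 21.7 = -0.5
x=30: ŷ = 1.7 + 30 = 31.7; r = 32.7 − 31.7 = 1
x=40: ŷ = 1.7 + 40 = 41.7; r = 39.7 − 41.7 = -2
x=50: ŷ = 1.7 + 50 = 51.7; r = 52.2 − 51.7 = 0.5
x=60: ŷ = 1.7 + 60 = 61.7; r = 63.2 − 61.7 = 1.5
x=70: ŷ = 1.7 + 70 = 71.7; r = 73.2 − 71.7 = 1.5
x=80: ŷ = 1.7 + 80 = 81.7; r = 79.7 − 81.7 = -2
Signs: − + − + + + −
Runs: −×1, +×1, −×1, +×3, −×1 → 5

5 runs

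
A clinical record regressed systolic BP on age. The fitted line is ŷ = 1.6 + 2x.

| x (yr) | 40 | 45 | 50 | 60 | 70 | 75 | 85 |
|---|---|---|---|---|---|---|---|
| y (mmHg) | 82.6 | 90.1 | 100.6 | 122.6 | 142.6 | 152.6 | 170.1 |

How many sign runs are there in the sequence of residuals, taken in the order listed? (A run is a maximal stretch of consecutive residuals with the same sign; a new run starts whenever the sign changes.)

4 runs

x=40: ŷ = 1.6 + 2·40 = 81.6; e = 82.6 − 81.6 = 1
x=45: ŷ = 1.6 + 2·45 = 91.6; e = 90.1 − 91.6 = -1.5
x=50: ŷ = 1.6 + 2·50 = 101.6; e = 100.6 − 101.6 = -1
x=60: ŷ = 1.6 + 2·60 = 121.6; e = 122.6 − 121.6 = 1
x=70: ŷ = 1.6 + 2·70 = 141.6; e = 142.6 − 141.6 = 1
x=75: ŷ = 1.6 + 2·75 = 151.6; e = 152.6 − 151.6 = 1
x=85: ŷ = 1.6 + 2·85 = 171.6; e = 170.1 − 171.6 = -1.5
Signs: + − − + + + −
Runs: +×1, −×2, +×3, −×1 → 4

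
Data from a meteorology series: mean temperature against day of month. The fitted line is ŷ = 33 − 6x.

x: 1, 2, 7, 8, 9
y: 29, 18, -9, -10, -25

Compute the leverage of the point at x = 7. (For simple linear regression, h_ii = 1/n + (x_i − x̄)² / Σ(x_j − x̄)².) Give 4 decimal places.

h = 0.2481

x̄ = (1 + 2 + 7 + 8 + 9)/5 = 5.4
Σ(x − x̄)² = 19.36 + 11.56 + 2.56 + 6.76 + 12.96 = 53.2
h = 1/5 + (1.6)²/53.2 = 0.2 + 0.0481203 = 0.2481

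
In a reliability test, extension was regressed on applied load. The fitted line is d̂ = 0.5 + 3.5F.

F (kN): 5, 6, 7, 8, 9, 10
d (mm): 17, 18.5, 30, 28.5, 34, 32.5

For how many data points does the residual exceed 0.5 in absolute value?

F=5: d̂ = 0.5 + 3.5·5 = 18; r = 17 − 18 = -1
F=6: d̂ = 0.5 + 3.5·6 = 21.5; r = 18.5 − 21.5 = -3
F=7: d̂ = 0.5 + 3.5·7 = 25; r = 30 − 25 = 5
F=8: d̂ = 0.5 + 3.5·8 = 28.5; r = 28.5 − 28.5 = 0
F=9: d̂ = 0.5 + 3.5·9 = 32; r = 34 − 32 = 2
F=10: d̂ = 0.5 + 3.5·10 = 35.5; r = 32.5 − 35.5 = -3
|r| > 0.5: F=5 (|r|=1), F=6 (|r|=3), F=7 (|r|=5), F=9 (|r|=2), F=10 (|r|=3) → 5

5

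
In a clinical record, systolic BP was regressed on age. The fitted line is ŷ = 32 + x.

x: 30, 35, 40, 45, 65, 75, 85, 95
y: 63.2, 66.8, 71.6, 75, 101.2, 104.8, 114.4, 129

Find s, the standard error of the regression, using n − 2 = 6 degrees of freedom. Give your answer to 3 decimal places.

s = 2.546

x=30: ŷ = 32 + 30 = 62; r = 63.2 − 62 = 1.2
x=35: ŷ = 32 + 35 = 67; r = 66.8 − 67 = -0.2
x=40: ŷ = 32 + 40 = 72; r = 71.6 − 72 = -0.4
x=45: ŷ = 32 + 45 = 77; r = 75 − 77 = -2
x=65: ŷ = 32 + 65 = 97; r = 101.2 − 97 = 4.2
x=75: ŷ = 32 + 75 = 107; r = 104.8 − 107 = -2.2
x=85: ŷ = 32 + 85 = 117; r = 114.4 − 117 = -2.6
x=95: ŷ = 32 + 95 = 127; r = 129 − 127 = 2
SSE = 1.44 + 0.04 + 0.16 + 4 + 17.64 + 4.84 + 6.76 + 4 = 38.88
s = √(38.88/6) = √6.48 ≈ 2.546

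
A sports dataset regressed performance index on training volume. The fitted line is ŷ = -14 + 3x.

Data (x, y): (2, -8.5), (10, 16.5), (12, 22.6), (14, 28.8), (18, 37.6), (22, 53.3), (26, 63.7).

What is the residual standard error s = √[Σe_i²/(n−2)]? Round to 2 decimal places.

s = 1.34

x=2: ŷ = -14 + 3·2 = -8; e = -8.5 − (-8) = -0.5
x=10: ŷ = -14 + 3·10 = 16; e = 16.5 − 16 = 0.5
x=12: ŷ = -14 + 3·12 = 22; e = 22.6 − 22 = 0.6
x=14: ŷ = -14 + 3·14 = 28; e = 28.8 − 28 = 0.8
x=18: ŷ = -14 + 3·18 = 40; e = 37.6 − 40 = -2.4
x=22: ŷ = -14 + 3·22 = 52; e = 53.3 − 52 = 1.3
x=26: ŷ = -14 + 3·26 = 64; e = 63.7 − 64 = -0.3
SSE = 0.25 + 0.25 + 0.36 + 0.64 + 5.76 + 1.69 + 0.09 = 9.04
s = √(9.04/5) = √1.808 ≈ 1.34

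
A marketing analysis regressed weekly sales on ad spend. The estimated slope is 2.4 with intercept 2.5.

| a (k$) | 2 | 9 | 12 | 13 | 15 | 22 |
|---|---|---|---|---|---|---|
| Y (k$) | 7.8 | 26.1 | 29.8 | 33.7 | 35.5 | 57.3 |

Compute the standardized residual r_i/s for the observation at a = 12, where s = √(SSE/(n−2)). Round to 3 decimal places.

-0.679

a=2: ŷ = 2.5 + 2.4·2 = 7.3; r = 7.8 − 7.3 = 0.5
a=9: ŷ = 2.5 + 2.4·9 = 24.1; r = 26.1 − 24.1 = 2
a=12: ŷ = 2.5 + 2.4·12 = 31.3; r = 29.8 − 31.3 = -1.5
a=13: ŷ = 2.5 + 2.4·13 = 33.7; r = 33.7 − 33.7 = 0
a=15: ŷ = 2.5 + 2.4·15 = 38.5; r = 35.5 − 38.5 = -3
a=22: ŷ = 2.5 + 2.4·22 = 55.3; r = 57.3 − 55.3 = 2
SSE = 0.25 + 4 + 2.25 + 0 + 9 + 4 = 19.5
s = √(19.5/4) = 2.20794
r/s = -1.5 / 2.20794 = -0.679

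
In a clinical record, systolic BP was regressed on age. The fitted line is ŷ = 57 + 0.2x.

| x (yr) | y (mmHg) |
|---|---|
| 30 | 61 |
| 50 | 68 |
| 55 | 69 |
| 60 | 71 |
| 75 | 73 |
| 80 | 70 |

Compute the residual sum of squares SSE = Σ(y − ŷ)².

x=30: ŷ = 57 + 0.2·30 = 63; r = 61 − 63 = -2
x=50: ŷ = 57 + 0.2·50 = 67; r = 68 − 67 = 1
x=55: ŷ = 57 + 0.2·55 = 68; r = 69 − 68 = 1
x=60: ŷ = 57 + 0.2·60 = 69; r = 71 − 69 = 2
x=75: ŷ = 57 + 0.2·75 = 72; r = 73 − 72 = 1
x=80: ŷ = 57 + 0.2·80 = 73; r = 70 − 73 = -3
SSE = 4 + 1 + 1 + 4 + 1 + 9 = 20

SSE = 20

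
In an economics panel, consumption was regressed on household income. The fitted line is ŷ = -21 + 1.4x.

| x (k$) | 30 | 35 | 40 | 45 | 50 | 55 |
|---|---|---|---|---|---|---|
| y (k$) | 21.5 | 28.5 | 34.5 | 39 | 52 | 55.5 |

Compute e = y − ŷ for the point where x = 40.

ŷ = -21 + 1.4·40 = 35
e = 34.5 − 35 = -0.5

e = -0.5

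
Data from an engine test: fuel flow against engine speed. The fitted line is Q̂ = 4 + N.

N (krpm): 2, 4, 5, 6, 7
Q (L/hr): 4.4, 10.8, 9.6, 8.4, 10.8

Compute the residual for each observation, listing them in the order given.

N=2: Q̂ = 4 + 2 = 6; r = 4.4 − 6 = -1.6
N=4: Q̂ = 4 + 4 = 8; r = 10.8 − 8 = 2.8
N=5: Q̂ = 4 + 5 = 9; r = 9.6 − 9 = 0.6
N=6: Q̂ = 4 + 6 = 10; r = 8.4 − 10 = -1.6
N=7: Q̂ = 4 + 7 = 11; r = 10.8 − 11 = -0.2

-1.6, 2.8, 0.6, -1.6, -0.2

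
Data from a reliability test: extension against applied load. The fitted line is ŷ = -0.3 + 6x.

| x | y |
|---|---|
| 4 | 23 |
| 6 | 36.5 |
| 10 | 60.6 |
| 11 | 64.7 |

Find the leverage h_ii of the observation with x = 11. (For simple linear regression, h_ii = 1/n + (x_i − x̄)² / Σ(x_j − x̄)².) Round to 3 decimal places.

h = 0.573

x̄ = (4 + 6 + 10 + 11)/4 = 7.75
Σ(x − x̄)² = 14.0625 + 3.0625 + 5.0625 + 10.5625 = 32.75
h = 1/4 + (3.25)²/32.75 = 0.25 + 0.322519 = 0.573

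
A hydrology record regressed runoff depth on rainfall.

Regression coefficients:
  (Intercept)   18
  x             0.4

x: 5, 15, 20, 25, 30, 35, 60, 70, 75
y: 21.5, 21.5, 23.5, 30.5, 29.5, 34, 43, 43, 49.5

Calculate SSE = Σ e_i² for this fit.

SSE = 37.5

x=5: ŷ = 18 + 0.4·5 = 20; e = 21.5 − 20 = 1.5
x=15: ŷ = 18 + 0.4·15 = 24; e = 21.5 − 24 = -2.5
x=20: ŷ = 18 + 0.4·20 = 26; e = 23.5 − 26 = -2.5
x=25: ŷ = 18 + 0.4·25 = 28; e = 30.5 − 28 = 2.5
x=30: ŷ = 18 + 0.4·30 = 30; e = 29.5 − 30 = -0.5
x=35: ŷ = 18 + 0.4·35 = 32; e = 34 − 32 = 2
x=60: ŷ = 18 + 0.4·60 = 42; e = 43 − 42 = 1
x=70: ŷ = 18 + 0.4·70 = 46; e = 43 − 46 = -3
x=75: ŷ = 18 + 0.4·75 = 48; e = 49.5 − 48 = 1.5
SSE = 2.25 + 6.25 + 6.25 + 6.25 + 0.25 + 4 + 1 + 9 + 2.25 = 37.5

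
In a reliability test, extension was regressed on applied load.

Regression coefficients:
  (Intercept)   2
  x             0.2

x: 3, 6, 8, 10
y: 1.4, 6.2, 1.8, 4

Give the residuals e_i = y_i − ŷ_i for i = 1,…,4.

x=3: ŷ = 2 + 0.2·3 = 2.6; e = 1.4 − 2.6 = -1.2
x=6: ŷ = 2 + 0.2·6 = 3.2; e = 6.2 − 3.2 = 3
x=8: ŷ = 2 + 0.2·8 = 3.6; e = 1.8 − 3.6 = -1.8
x=10: ŷ = 2 + 0.2·10 = 4; e = 4 − 4 = 0

-1.2, 3, -1.8, 0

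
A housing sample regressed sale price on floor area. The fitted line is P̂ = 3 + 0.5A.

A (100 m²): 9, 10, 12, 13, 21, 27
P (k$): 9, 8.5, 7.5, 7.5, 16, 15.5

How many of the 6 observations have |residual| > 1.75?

A=9: P̂ = 3 + 0.5·9 = 7.5; e = 9 − 7.5 = 1.5
A=10: P̂ = 3 + 0.5·10 = 8; e = 8.5 − 8 = 0.5
A=12: P̂ = 3 + 0.5·12 = 9; e = 7.5 − 9 = -1.5
A=13: P̂ = 3 + 0.5·13 = 9.5; e = 7.5 − 9.5 = -2
A=21: P̂ = 3 + 0.5·21 = 13.5; e = 16 − 13.5 = 2.5
A=27: P̂ = 3 + 0.5·27 = 16.5; e = 15.5 − 16.5 = -1
|e| > 1.75: A=13 (|e|=2), A=21 (|e|=2.5) → 2

2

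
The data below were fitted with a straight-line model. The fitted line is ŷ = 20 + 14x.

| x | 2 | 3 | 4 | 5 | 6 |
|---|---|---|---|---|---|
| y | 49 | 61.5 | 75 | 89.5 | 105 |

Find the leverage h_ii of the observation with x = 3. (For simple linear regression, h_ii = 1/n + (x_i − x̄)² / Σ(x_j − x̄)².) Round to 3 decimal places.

x̄ = (2 + 3 + 4 + 5 + 6)/5 = 4
Σ(x − x̄)² = 4 + 1 + 0 + 1 + 4 = 10
h = 1/5 + (-1)²/10 = 0.2 + 0.1 = 0.300

h = 0.300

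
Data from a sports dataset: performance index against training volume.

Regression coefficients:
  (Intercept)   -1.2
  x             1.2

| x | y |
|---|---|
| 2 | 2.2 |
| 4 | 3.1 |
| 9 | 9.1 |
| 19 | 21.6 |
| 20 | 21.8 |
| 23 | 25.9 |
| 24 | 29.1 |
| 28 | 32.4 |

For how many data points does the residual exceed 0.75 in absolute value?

x=2: ŷ = -1.2 + 1.2·2 = 1.2; r = 2.2 − 1.2 = 1
x=4: ŷ = -1.2 + 1.2·4 = 3.6; r = 3.1 − 3.6 = -0.5
x=9: ŷ = -1.2 + 1.2·9 = 9.6; r = 9.1 − 9.6 = -0.5
x=19: ŷ = -1.2 + 1.2·19 = 21.6; r = 21.6 − 21.6 = 0
x=20: ŷ = -1.2 + 1.2·20 = 22.8; r = 21.8 − 22.8 = -1
x=23: ŷ = -1.2 + 1.2·23 = 26.4; r = 25.9 − 26.4 = -0.5
x=24: ŷ = -1.2 + 1.2·24 = 27.6; r = 29.1 − 27.6 = 1.5
x=28: ŷ = -1.2 + 1.2·28 = 32.4; r = 32.4 − 32.4 = 0
|r| > 0.75: x=2 (|r|=1), x=20 (|r|=1), x=24 (|r|=1.5) → 3

3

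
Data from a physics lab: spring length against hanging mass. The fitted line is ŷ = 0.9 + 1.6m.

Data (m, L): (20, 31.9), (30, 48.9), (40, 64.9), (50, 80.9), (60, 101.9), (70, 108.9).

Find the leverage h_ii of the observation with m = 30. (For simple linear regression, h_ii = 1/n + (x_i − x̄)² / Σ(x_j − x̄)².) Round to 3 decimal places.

m̄ = (20 + 30 + 40 + 50 + 60 + 70)/6 = 45
Σ(m − m̄)² = 625 + 225 + 25 + 25 + 225 + 625 = 1750
h = 1/6 + (-15)²/1750 = 0.166667 + 0.128571 = 0.295

h = 0.295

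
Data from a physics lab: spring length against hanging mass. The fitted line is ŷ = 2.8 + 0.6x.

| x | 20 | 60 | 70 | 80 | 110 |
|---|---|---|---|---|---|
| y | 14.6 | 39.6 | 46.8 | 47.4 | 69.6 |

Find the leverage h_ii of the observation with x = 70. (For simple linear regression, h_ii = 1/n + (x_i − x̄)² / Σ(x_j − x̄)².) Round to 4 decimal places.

h = 0.2009

x̄ = (20 + 60 + 70 + 80 + 110)/5 = 68
Σ(x − x̄)² = 2304 + 64 + 4 + 144 + 1764 = 4280
h = 1/5 + (2)²/4280 = 0.2 + 0.000934579 = 0.2009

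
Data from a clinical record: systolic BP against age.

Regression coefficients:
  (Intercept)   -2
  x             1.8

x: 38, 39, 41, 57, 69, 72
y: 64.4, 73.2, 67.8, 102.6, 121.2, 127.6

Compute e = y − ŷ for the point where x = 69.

e = -1

ŷ = -2 + 1.8·69 = 122.2
e = 121.2 − 122.2 = -1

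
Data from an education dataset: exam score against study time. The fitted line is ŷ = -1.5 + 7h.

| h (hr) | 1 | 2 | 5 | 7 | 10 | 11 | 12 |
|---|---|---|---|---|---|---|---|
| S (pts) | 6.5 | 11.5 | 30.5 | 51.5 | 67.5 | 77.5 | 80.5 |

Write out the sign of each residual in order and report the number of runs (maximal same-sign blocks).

6 runs

h=1: ŷ = -1.5 + 7·1 = 5.5; r = 6.5 − 5.5 = 1
h=2: ŷ = -1.5 + 7·2 = 12.5; r = 11.5 − 12.5 = -1
h=5: ŷ = -1.5 + 7·5 = 33.5; r = 30.5 − 33.5 = -3
h=7: ŷ = -1.5 + 7·7 = 47.5; r = 51.5 − 47.5 = 4
h=10: ŷ = -1.5 + 7·10 = 68.5; r = 67.5 − 68.5 = -1
h=11: ŷ = -1.5 + 7·11 = 75.5; r = 77.5 − 75.5 = 2
h=12: ŷ = -1.5 + 7·12 = 82.5; r = 80.5 − 82.5 = -2
Signs: + − − + − + −
Runs: +×1, −×2, +×1, −×1, +×1, −×1 → 6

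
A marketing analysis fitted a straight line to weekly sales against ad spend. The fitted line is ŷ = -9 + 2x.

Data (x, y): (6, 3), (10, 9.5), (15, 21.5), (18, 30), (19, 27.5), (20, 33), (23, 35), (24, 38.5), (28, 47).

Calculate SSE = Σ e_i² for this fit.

SSE = 22

x=6: ŷ = -9 + 2·6 = 3; e = 3 − 3 = 0
x=10: ŷ = -9 + 2·10 = 11; e = 9.5 − 11 = -1.5
x=15: ŷ = -9 + 2·15 = 21; e = 21.5 − 21 = 0.5
x=18: ŷ = -9 + 2·18 = 27; e = 30 − 27 = 3
x=19: ŷ = -9 + 2·19 = 29; e = 27.5 − 29 = -1.5
x=20: ŷ = -9 + 2·20 = 31; e = 33 − 31 = 2
x=23: ŷ = -9 + 2·23 = 37; e = 35 − 37 = -2
x=24: ŷ = -9 + 2·24 = 39; e = 38.5 − 39 = -0.5
x=28: ŷ = -9 + 2·28 = 47; e = 47 − 47 = 0
SSE = 0 + 2.25 + 0.25 + 9 + 2.25 + 4 + 4 + 0.25 + 0 = 22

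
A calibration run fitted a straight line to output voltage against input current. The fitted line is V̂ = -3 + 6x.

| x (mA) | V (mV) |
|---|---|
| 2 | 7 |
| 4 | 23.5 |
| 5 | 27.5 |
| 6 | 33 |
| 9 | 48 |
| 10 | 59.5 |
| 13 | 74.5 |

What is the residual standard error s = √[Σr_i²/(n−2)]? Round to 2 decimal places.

s = 2.28

x=2: V̂ = -3 + 6·2 = 9; r = 7 − 9 = -2
x=4: V̂ = -3 + 6·4 = 21; r = 23.5 − 21 = 2.5
x=5: V̂ = -3 + 6·5 = 27; r = 27.5 − 27 = 0.5
x=6: V̂ = -3 + 6·6 = 33; r = 33 − 33 = 0
x=9: V̂ = -3 + 6·9 = 51; r = 48 − 51 = -3
x=10: V̂ = -3 + 6·10 = 57; r = 59.5 − 57 = 2.5
x=13: V̂ = -3 + 6·13 = 75; r = 74.5 − 75 = -0.5
SSE = 4 + 6.25 + 0.25 + 0 + 9 + 6.25 + 0.25 = 26
s = √(26/5) = √5.2 ≈ 2.28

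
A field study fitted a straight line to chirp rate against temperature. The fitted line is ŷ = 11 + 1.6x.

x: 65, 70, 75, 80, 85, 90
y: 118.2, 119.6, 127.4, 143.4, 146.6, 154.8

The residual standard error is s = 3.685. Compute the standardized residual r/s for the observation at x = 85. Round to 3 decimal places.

ŷ = 11 + 1.6·85 = 147
r = 146.6 − 147 = -0.4
r/s = -0.4 / 3.685 = -0.109

-0.109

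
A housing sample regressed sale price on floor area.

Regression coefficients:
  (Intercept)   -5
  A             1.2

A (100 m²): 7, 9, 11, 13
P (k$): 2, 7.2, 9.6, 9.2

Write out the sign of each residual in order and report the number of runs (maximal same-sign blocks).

A=7: P̂ = -5 + 1.2·7 = 3.4; r = 2 − 3.4 = -1.4
A=9: P̂ = -5 + 1.2·9 = 5.8; r = 7.2 − 5.8 = 1.4
A=11: P̂ = -5 + 1.2·11 = 8.2; r = 9.6 − 8.2 = 1.4
A=13: P̂ = -5 + 1.2·13 = 10.6; r = 9.2 − 10.6 = -1.4
Signs: − + + −
Runs: −×1, +×2, −×1 → 3

3 runs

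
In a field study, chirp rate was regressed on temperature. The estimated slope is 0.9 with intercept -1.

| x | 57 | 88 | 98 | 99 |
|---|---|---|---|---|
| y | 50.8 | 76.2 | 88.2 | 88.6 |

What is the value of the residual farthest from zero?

e = -2

x=57: ŷ = -1 + 0.9·57 = 50.3; e = 50.8 − 50.3 = 0.5
x=88: ŷ = -1 + 0.9·88 = 78.2; e = 76.2 − 78.2 = -2
x=98: ŷ = -1 + 0.9·98 = 87.2; e = 88.2 − 87.2 = 1
x=99: ŷ = -1 + 0.9·99 = 88.1; e = 88.6 − 88.1 = 0.5
Largest |e| is 2 at x = 88, residual -2.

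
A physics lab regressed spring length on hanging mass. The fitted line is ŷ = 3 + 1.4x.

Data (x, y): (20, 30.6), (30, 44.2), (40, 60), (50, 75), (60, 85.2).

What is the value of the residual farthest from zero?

x=20: ŷ = 3 + 1.4·20 = 31; e = 30.6 − 31 = -0.4
x=30: ŷ = 3 + 1.4·30 = 45; e = 44.2 − 45 = -0.8
x=40: ŷ = 3 + 1.4·40 = 59; e = 60 − 59 = 1
x=50: ŷ = 3 + 1.4·50 = 73; e = 75 − 73 = 2
x=60: ŷ = 3 + 1.4·60 = 87; e = 85.2 − 87 = -1.8
Largest |e| is 2 at x = 50, residual 2.

e = 2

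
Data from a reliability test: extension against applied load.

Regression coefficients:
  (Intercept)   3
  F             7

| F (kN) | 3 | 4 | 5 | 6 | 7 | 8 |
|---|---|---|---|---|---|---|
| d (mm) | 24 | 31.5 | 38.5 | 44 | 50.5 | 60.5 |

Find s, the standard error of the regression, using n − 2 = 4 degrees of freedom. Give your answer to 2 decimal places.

s = 1.22

F=3: ŷ = 3 + 7·3 = 24; r = 24 − 24 = 0
F=4: ŷ = 3 + 7·4 = 31; r = 31.5 − 31 = 0.5
F=5: ŷ = 3 + 7·5 = 38; r = 38.5 − 38 = 0.5
F=6: ŷ = 3 + 7·6 = 45; r = 44 − 45 = -1
F=7: ŷ = 3 + 7·7 = 52; r = 50.5 − 52 = -1.5
F=8: ŷ = 3 + 7·8 = 59; r = 60.5 − 59 = 1.5
SSE = 0 + 0.25 + 0.25 + 1 + 2.25 + 2.25 = 6
s = √(6/4) = √1.5 ≈ 1.22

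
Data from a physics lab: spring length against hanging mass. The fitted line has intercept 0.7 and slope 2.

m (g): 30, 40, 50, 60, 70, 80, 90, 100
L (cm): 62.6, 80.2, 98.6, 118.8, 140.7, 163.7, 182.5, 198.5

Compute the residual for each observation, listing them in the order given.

1.9, -0.5, -2.1, -1.9, 0, 3, 1.8, -2.2

m=30: ŷ = 0.7 + 2·30 = 60.7; e = 62.6 − 60.7 = 1.9
m=40: ŷ = 0.7 + 2·40 = 80.7; e = 80.2 − 80.7 = -0.5
m=50: ŷ = 0.7 + 2·50 = 100.7; e = 98.6 − 100.7 = -2.1
m=60: ŷ = 0.7 + 2·60 = 120.7; e = 118.8 − 120.7 = -1.9
m=70: ŷ = 0.7 + 2·70 = 140.7; e = 140.7 − 140.7 = 0
m=80: ŷ = 0.7 + 2·80 = 160.7; e = 163.7 − 160.7 = 3
m=90: ŷ = 0.7 + 2·90 = 180.7; e = 182.5 − 180.7 = 1.8
m=100: ŷ = 0.7 + 2·100 = 200.7; e = 198.5 − 200.7 = -2.2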